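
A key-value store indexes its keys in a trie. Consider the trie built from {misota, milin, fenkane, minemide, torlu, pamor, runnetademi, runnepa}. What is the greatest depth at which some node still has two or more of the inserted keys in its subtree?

Equivalently: take the maximum, over all pairs, of their longest common prefix length.
"runnepa" and "runnetademi" agree on "runne" (5 characters) before diverging; nothing deeper is shared.
Longest shared-prefix length: 5

5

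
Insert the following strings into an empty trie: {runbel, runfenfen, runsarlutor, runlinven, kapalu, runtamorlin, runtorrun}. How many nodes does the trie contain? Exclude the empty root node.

45

For each word, the new-node count is its length minus the longest prefix already in the trie:
  "runbel" → 6 new (r, u, n, b, e, l)
  "runfenfen" → prefix "run" already present; 6 new (f, e, n, f, e, n)
  "runsarlutor" → prefix "run" already present; 8 new (s, a, r, l, u, t, o, r)
  "runlinven" → prefix "run" already present; 6 new (l, i, n, v, e, n)
  "kapalu" → 6 new (k, a, p, a, l, u)
  "runtamorlin" → prefix "run" already present; 8 new (t, a, m, o, r, l, i, n)
  "runtorrun" → prefix "runt" already present; 5 new (o, r, r, u, n)
Total nodes = 6 + 6 + 8 + 6 + 6 + 8 + 5 = 45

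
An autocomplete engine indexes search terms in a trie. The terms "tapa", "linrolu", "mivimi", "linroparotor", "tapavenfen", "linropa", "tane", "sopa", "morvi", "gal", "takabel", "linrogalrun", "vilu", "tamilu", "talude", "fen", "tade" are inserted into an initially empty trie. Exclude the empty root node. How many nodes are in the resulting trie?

Count nodes per top-level branch (shared prefixes stored once):
  'f'-branch (fen): 3 nodes
  'g'-branch (gal): 3 nodes
  'l'-branch (linrogalrun, linrolu, linropa, linroparotor): 20 nodes
  'm'-branch (mivimi, morvi): 10 nodes
  's'-branch (sopa): 4 nodes
  't'-branch (tade, takabel, talude, tamilu, tane, tapa, tapavenfen): 27 nodes
  'v'-branch (vilu): 4 nodes
Sum: 71

71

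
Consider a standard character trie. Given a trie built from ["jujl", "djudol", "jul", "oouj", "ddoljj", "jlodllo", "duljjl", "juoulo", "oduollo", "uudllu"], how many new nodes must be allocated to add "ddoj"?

1

"ddo" is already a path in the trie; the remaining "j" must be added.
Each of the 1 remaining characters creates one node.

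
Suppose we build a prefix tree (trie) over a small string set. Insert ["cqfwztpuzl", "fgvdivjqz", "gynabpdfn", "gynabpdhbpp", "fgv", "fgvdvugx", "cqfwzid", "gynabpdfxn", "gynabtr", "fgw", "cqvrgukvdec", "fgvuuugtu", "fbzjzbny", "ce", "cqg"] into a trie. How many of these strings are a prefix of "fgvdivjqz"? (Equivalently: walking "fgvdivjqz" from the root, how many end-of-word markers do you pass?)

Traverse "fgvdivjqz" character by character; count nodes along the way that are marked as word ends.
Prefixes of the query that are stored words: "fgv", "fgvdivjqz"
Count: 2

2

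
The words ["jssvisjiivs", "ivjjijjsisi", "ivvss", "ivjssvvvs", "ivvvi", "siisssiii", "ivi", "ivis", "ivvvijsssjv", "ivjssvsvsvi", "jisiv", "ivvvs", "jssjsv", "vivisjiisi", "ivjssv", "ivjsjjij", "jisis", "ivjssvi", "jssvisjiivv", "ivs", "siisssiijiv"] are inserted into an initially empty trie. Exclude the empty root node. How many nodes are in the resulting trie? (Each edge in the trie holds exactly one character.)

84

Insert word by word; a character creates a node only if that edge doesn't already exist:
  "jssvisjiivs" → 11 new (j, s, s, v, i, s, j, i, i, v, s)
  "ivjjijjsisi" → 11 new (i, v, j, j, i, j, j, s, i, s, i)
  "ivvss" → prefix "iv" already present; 3 new (v, s, s)
  "ivjssvvvs" → prefix "ivj" already present; 6 new (s, s, v, v, v, s)
  "ivvvi" → prefix "ivv" already present; 2 new (v, i)
  "siisssiii" → 9 new (s, i, i, s, s, s, i, i, i)
  "ivi" → prefix "iv" already present; 1 new (i)
  "ivis" → prefix "ivi" already present; 1 new (s)
  "ivvvijsssjv" → prefix "ivvvi" already present; 6 new (j, s, s, s, j, v)
  "ivjssvsvsvi" → prefix "ivjssv" already present; 5 new (s, v, s, v, i)
  "jisiv" → prefix "j" already present; 4 new (i, s, i, v)
  "ivvvs" → prefix "ivvv" already present; 1 new (s)
  "jssjsv" → prefix "jss" already present; 3 new (j, s, v)
  "vivisjiisi" → 10 new (v, i, v, i, s, j, i, i, s, i)
  "ivjssv" → prefix "ivjssv" already present; 0 new (none)
  "ivjsjjij" → prefix "ivjs" already present; 4 new (j, j, i, j)
  "jisis" → prefix "jisi" already present; 1 new (s)
  "ivjssvi" → prefix "ivjssv" already present; 1 new (i)
  "jssvisjiivv" → prefix "jssvisjiiv" already present; 1 new (v)
  "ivs" → prefix "iv" already present; 1 new (s)
  "siisssiijiv" → prefix "siisssii" already present; 3 new (j, i, v)
Total nodes = 11 + 11 + 3 + 6 + 2 + 9 + 1 + 1 + 6 + 5 + 4 + 1 + 3 + 10 + 0 + 4 + 1 + 1 + 1 + 1 + 3 = 84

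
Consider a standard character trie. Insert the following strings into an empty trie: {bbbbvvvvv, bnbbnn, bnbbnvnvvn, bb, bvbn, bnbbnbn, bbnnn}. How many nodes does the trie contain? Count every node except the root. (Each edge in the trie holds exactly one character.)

Insert word by word; a character creates a node only if that edge doesn't already exist:
  "bbbbvvvvv" → 9 new (b, b, b, b, v, v, v, v, v)
  "bnbbnn" → prefix "b" already present; 5 new (n, b, b, n, n)
  "bnbbnvnvvn" → prefix "bnbbn" already present; 5 new (v, n, v, v, n)
  "bb" → prefix "bb" already present; 0 new (none)
  "bvbn" → prefix "b" already present; 3 new (v, b, n)
  "bnbbnbn" → prefix "bnbbn" already present; 2 new (b, n)
  "bbnnn" → prefix "bb" already present; 3 new (n, n, n)
Total nodes = 9 + 5 + 5 + 0 + 3 + 2 + 3 = 27

27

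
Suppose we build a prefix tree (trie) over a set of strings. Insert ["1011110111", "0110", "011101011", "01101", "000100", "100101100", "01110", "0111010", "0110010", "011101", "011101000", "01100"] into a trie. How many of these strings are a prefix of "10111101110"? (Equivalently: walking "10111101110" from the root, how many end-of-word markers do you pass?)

Check each prefix of "10111101110" against the stored set — each match is an end-marker on the path.
Prefixes of the query that are stored words: "1011110111"
Count: 1

1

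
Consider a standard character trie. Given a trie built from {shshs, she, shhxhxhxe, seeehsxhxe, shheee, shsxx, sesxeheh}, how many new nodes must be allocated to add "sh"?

"sh" is already a full path in the trie; only an end-marker is added.
No new nodes are needed: 0.

0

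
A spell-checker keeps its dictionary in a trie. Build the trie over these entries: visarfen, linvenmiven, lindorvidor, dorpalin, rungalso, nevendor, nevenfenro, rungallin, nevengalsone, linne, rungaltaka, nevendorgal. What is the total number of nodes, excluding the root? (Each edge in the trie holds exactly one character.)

Insert word by word; a character creates a node only if that edge doesn't already exist:
  "visarfen" → 8 new (v, i, s, a, r, f, e, n)
  "linvenmiven" → 11 new (l, i, n, v, e, n, m, i, v, e, n)
  "lindorvidor" → prefix "lin" already present; 8 new (d, o, r, v, i, d, o, r)
  "dorpalin" → 8 new (d, o, r, p, a, l, i, n)
  "rungalso" → 8 new (r, u, n, g, a, l, s, o)
  "nevendor" → 8 new (n, e, v, e, n, d, o, r)
  "nevenfenro" → prefix "neven" already present; 5 new (f, e, n, r, o)
  "rungallin" → prefix "rungal" already present; 3 new (l, i, n)
  "nevengalsone" → prefix "neven" already present; 7 new (g, a, l, s, o, n, e)
  "linne" → prefix "lin" already present; 2 new (n, e)
  "rungaltaka" → prefix "rungal" already present; 4 new (t, a, k, a)
  "nevendorgal" → prefix "nevendor" already present; 3 new (g, a, l)
Total nodes = 8 + 11 + 8 + 8 + 8 + 8 + 5 + 3 + 7 + 2 + 4 + 3 = 75

75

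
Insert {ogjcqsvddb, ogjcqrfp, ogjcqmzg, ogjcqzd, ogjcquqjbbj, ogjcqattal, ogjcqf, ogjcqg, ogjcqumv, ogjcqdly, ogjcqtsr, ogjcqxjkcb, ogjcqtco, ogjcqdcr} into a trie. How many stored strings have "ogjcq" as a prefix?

14

Traverse to the node for "ogjcq", then collect every word in that subtree.
Matches: "ogjcqattal", "ogjcqdcr", "ogjcqdly", "ogjcqf", "ogjcqg", "ogjcqmzg", "ogjcqrfp", "ogjcqsvddb", "ogjcqtco", "ogjcqtsr", "ogjcqumv", "ogjcquqjbbj", "ogjcqxjkcb", "ogjcqzd"
Count: 14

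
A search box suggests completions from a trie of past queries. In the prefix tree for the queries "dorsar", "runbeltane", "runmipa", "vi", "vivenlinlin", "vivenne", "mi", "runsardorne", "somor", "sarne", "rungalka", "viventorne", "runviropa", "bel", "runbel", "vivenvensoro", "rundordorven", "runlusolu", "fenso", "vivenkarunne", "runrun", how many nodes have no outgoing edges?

A leaf is a node with no children — equivalently, the end of a word that is not a proper prefix of any other stored word.
Those words: "bel", "dorsar", "fenso", "mi", "runbeltane", "rundordorven", "rungalka", "runlusolu", "runmipa", "runrun", "runsardorne", "runviropa", "sarne", "somor", "vivenkarunne", "vivenlinlin", "vivenne", "viventorne", "vivenvensoro"
Leaf count: 19

19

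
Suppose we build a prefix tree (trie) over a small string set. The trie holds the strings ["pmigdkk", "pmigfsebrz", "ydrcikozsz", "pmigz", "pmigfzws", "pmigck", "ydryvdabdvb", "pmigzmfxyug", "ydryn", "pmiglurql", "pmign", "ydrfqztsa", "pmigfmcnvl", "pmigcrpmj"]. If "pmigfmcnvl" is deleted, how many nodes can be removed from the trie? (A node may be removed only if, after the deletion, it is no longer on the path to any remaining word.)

A node on "pmigfmcnvl"'s path can go only if nothing else ends at it or branches off below it.
The suffix "mcnvl" (5 nodes) is used only by "pmigfmcnvl"; the node for "pmigf" still has the child "s", so pruning stops there.
Nodes removed: 5

5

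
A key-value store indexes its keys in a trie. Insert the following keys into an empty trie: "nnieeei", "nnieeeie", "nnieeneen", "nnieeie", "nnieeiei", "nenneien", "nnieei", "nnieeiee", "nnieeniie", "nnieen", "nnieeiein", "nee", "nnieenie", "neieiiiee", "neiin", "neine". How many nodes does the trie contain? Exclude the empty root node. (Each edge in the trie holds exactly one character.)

40

Trace insertions, counting only characters that open a new branch:
  "nnieeei" → 7 new (n, n, i, e, e, e, i)
  "nnieeeie" → prefix "nnieeei" already present; 1 new (e)
  "nnieeneen" → prefix "nniee" already present; 4 new (n, e, e, n)
  "nnieeie" → prefix "nniee" already present; 2 new (i, e)
  "nnieeiei" → prefix "nnieeie" already present; 1 new (i)
  "nenneien" → prefix "n" already present; 7 new (e, n, n, e, i, e, n)
  "nnieei" → prefix "nnieei" already present; 0 new (none)
  "nnieeiee" → prefix "nnieeie" already present; 1 new (e)
  "nnieeniie" → prefix "nnieen" already present; 3 new (i, i, e)
  "nnieen" → prefix "nnieen" already present; 0 new (none)
  "nnieeiein" → prefix "nnieeiei" already present; 1 new (n)
  "nee" → prefix "ne" already present; 1 new (e)
  "nnieenie" → prefix "nnieeni" already present; 1 new (e)
  "neieiiiee" → prefix "ne" already present; 7 new (i, e, i, i, i, e, e)
  "neiin" → prefix "nei" already present; 2 new (i, n)
  "neine" → prefix "nei" already present; 2 new (n, e)
Total nodes = 7 + 1 + 4 + 2 + 1 + 7 + 0 + 1 + 3 + 0 + 1 + 1 + 1 + 7 + 2 + 2 = 40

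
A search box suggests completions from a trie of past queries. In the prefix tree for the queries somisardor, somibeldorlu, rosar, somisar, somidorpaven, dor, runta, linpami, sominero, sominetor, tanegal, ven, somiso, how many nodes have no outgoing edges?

12

A leaf is a node with no children — equivalently, the end of a word that is not a proper prefix of any other stored word.
Those words: "dor", "linpami", "rosar", "runta", "somibeldorlu", "somidorpaven", "sominero", "sominetor", "somisardor", "somiso", "tanegal", "ven"
Leaf count: 12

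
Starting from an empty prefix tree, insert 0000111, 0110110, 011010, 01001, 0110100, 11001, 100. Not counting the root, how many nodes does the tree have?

25

Trie structure (* marks end of a word):
(root)
├─ 0
│  ├─ 0
│  │  └─ 0
│  │     └─ 0
│  │        └─ 1
│  │           └─ 1
│  │              └─ 1 *
│  └─ 1
│     ├─ 0
│     │  └─ 0
│     │     └─ 1 *
│     └─ 1
│        └─ 0
│           └─ 1
│              ├─ 0 *
│              │  └─ 0 *
│              └─ 1
│                 └─ 0 *
└─ 1
   ├─ 0
   │  └─ 0 *
   └─ 1
      └─ 0
         └─ 0
            └─ 1 *
Counting every labelled node above: 25.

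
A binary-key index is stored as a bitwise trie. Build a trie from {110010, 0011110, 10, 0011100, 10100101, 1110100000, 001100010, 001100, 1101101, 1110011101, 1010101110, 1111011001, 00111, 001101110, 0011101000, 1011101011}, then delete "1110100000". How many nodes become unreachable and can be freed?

Walk "1110100000" from the leaf back toward the root, removing each node that no remaining word uses.
The suffix "100000" (6 nodes) is used only by "1110100000"; the node for "1110" still has the child "0", so pruning stops there.
Nodes removed: 6

6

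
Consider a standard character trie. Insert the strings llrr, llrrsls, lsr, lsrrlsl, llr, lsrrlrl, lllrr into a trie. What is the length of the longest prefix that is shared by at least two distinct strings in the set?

5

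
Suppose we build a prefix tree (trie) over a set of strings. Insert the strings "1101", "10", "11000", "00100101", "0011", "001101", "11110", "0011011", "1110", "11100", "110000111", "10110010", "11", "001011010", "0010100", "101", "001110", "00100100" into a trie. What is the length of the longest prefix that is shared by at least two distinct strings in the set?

Equivalently: take the maximum, over all pairs, of their longest common prefix length.
e.g. "00100100" and "00100101" share the prefix "0010010" of length 7; no pair shares a longer one.
Longest shared-prefix length: 7

7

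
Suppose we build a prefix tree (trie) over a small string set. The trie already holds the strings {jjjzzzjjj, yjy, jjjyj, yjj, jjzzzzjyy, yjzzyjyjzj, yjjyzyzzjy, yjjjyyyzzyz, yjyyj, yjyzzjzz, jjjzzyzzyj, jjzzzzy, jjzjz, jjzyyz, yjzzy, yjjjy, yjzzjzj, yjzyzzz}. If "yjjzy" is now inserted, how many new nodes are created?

"yjj" is already a path in the trie; the remaining "zy" must be added.
New nodes needed: |"yjjzy"| − 3 = 5 − 3 = 2.

2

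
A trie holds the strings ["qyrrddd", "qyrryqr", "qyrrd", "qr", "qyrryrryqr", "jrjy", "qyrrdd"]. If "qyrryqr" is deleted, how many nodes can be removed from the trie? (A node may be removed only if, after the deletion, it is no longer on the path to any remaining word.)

2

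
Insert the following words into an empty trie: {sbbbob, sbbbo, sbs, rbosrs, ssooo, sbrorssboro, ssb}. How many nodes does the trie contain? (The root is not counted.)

27

Count nodes per top-level branch (shared prefixes stored once):
  'r'-branch (rbosrs): 6 nodes
  's'-branch (sbbbo, sbbbob, sbrorssboro, sbs, ssb, ssooo): 21 nodes
Sum: 27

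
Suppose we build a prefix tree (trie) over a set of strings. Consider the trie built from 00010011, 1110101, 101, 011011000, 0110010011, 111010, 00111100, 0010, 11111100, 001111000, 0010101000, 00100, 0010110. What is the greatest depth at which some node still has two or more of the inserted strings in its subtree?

8

Equivalently: take the maximum, over all pairs, of their longest common prefix length.
e.g. "00111100" and "001111000" share the prefix "00111100" of length 8; no pair shares a longer one.
Longest shared-prefix length: 8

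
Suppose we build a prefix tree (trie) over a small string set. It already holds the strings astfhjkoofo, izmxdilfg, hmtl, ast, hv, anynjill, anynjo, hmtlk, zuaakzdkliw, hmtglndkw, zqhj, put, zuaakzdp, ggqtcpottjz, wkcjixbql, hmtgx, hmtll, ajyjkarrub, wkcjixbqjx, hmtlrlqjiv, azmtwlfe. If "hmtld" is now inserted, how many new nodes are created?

"hmtl" is already a path in the trie; the remaining "d" must be added.
New nodes needed: |"hmtld"| − 4 = 5 − 4 = 1.

1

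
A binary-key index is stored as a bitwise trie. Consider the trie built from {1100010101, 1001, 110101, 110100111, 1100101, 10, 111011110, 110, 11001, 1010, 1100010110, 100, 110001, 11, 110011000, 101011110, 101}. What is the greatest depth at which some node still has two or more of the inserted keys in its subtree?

8

Equivalently: take the maximum, over all pairs, of their longest common prefix length.
"1100010101" and "1100010110" agree on "11000101" (8 characters) before diverging; nothing deeper is shared.
Longest shared-prefix length: 8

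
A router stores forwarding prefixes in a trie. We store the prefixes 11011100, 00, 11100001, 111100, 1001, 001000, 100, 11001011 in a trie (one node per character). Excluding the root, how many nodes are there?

31

Trace insertions, counting only characters that open a new branch:
  "11011100" → 8 new (1, 1, 0, 1, 1, 1, 0, 0)
  "00" → 2 new (0, 0)
  "11100001" → prefix "11" already present; 6 new (1, 0, 0, 0, 0, 1)
  "111100" → prefix "111" already present; 3 new (1, 0, 0)
  "1001" → prefix "1" already present; 3 new (0, 0, 1)
  "001000" → prefix "00" already present; 4 new (1, 0, 0, 0)
  "100" → prefix "100" already present; 0 new (none)
  "11001011" → prefix "110" already present; 5 new (0, 1, 0, 1, 1)
Total nodes = 8 + 2 + 6 + 3 + 3 + 4 + 0 + 5 = 31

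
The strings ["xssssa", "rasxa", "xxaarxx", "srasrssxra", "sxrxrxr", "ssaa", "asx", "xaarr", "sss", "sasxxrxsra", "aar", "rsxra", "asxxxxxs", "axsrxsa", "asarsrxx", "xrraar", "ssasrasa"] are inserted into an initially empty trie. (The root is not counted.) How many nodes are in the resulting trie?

86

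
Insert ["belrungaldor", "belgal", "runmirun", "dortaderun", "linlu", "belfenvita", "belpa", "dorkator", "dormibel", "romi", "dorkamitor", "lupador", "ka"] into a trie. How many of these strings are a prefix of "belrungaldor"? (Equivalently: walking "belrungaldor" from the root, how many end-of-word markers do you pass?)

1

Walk "belrungaldor" from the root; an end-of-word marker is hit whenever a stored word is a prefix of "belrungaldor".
Prefixes of the query that are stored words: "belrungaldor"
Count: 1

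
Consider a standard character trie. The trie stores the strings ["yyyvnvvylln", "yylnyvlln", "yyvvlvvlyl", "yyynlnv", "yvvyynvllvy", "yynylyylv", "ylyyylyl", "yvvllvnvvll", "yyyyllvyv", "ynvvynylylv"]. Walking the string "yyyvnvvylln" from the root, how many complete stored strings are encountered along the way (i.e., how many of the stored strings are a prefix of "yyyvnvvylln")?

1

Check each prefix of "yyyvnvvylln" against the stored set — each match is an end-marker on the path.
Prefixes of the query that are stored words: "yyyvnvvylln"
Count: 1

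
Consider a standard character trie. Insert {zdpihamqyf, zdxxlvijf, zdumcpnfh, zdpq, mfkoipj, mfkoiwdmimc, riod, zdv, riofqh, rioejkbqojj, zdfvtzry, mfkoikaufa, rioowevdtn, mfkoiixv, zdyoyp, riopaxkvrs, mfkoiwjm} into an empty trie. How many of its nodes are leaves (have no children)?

17

Leaves are exactly the stored words that no other stored word extends.
Those words: "mfkoiixv", "mfkoikaufa", "mfkoipj", "mfkoiwdmimc", "mfkoiwjm", "riod", "rioejkbqojj", "riofqh", "rioowevdtn", "riopaxkvrs", "zdfvtzry", "zdpihamqyf", "zdpq", "zdumcpnfh", "zdv", "zdxxlvijf", "zdyoyp"
Leaf count: 17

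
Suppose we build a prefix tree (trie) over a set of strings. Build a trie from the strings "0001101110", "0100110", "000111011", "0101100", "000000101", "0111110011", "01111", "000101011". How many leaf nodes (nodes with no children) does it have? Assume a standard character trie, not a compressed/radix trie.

7

Leaves are exactly the stored words that no other stored word extends.
Those words: "000000101", "000101011", "0001101110", "000111011", "0100110", "0101100", "0111110011"
Leaf count: 7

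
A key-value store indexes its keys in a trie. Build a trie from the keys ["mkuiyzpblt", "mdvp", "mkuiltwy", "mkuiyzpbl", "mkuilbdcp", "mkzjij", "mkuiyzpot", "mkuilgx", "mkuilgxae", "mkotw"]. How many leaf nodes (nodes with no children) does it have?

A leaf is a node with no children — equivalently, the end of a word that is not a proper prefix of any other stored word.
Those words: "mdvp", "mkotw", "mkuilbdcp", "mkuilgxae", "mkuiltwy", "mkuiyzpblt", "mkuiyzpot", "mkzjij"
Leaf count: 8

8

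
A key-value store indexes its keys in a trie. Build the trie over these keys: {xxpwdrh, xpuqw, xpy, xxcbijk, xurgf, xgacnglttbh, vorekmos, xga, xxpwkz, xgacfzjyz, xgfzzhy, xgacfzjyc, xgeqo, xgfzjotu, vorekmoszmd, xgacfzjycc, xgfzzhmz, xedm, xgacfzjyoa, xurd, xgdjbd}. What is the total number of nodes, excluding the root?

75

For each word, the new-node count is its length minus the longest prefix already in the trie:
  "xxpwdrh" → 7 new (x, x, p, w, d, r, h)
  "xpuqw" → prefix "x" already present; 4 new (p, u, q, w)
  "xpy" → prefix "xp" already present; 1 new (y)
  "xxcbijk" → prefix "xx" already present; 5 new (c, b, i, j, k)
  "xurgf" → prefix "x" already present; 4 new (u, r, g, f)
  "xgacnglttbh" → prefix "x" already present; 10 new (g, a, c, n, g, l, t, t, b, h)
  "vorekmos" → 8 new (v, o, r, e, k, m, o, s)
  "xga" → prefix "xga" already present; 0 new (none)
  "xxpwkz" → prefix "xxpw" already present; 2 new (k, z)
  "xgacfzjyz" → prefix "xgac" already present; 5 new (f, z, j, y, z)
  "xgfzzhy" → prefix "xg" already present; 5 new (f, z, z, h, y)
  "xgacfzjyc" → prefix "xgacfzjy" already present; 1 new (c)
  "xgeqo" → prefix "xg" already present; 3 new (e, q, o)
  "xgfzjotu" → prefix "xgfz" already present; 4 new (j, o, t, u)
  "vorekmoszmd" → prefix "vorekmos" already present; 3 new (z, m, d)
  "xgacfzjycc" → prefix "xgacfzjyc" already present; 1 new (c)
  "xgfzzhmz" → prefix "xgfzzh" already present; 2 new (m, z)
  "xedm" → prefix "x" already present; 3 new (e, d, m)
  "xgacfzjyoa" → prefix "xgacfzjy" already present; 2 new (o, a)
  "xurd" → prefix "xur" already present; 1 new (d)
  "xgdjbd" → prefix "xg" already present; 4 new (d, j, b, d)
Total nodes = 7 + 4 + 1 + 5 + 4 + 10 + 8 + 0 + 2 + 5 + 5 + 1 + 3 + 4 + 3 + 1 + 2 + 3 + 2 + 1 + 4 = 75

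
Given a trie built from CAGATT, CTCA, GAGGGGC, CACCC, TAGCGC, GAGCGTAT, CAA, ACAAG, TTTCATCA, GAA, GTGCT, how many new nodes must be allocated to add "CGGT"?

3

Walking "CGGT" from the root, the first 1 characters ("C") follow existing edges; "G" is the first miss.
So 4 − 1 = 3 new nodes.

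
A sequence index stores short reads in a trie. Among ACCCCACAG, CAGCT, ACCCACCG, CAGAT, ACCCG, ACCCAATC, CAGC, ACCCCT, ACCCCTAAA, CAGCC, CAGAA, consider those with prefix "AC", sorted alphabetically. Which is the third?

ACCCCACAG

Words with prefix "AC", in lexicographic order: "ACCCAATC", "ACCCACCG", "ACCCCACAG", "ACCCCT", "ACCCCTAAA", "ACCCG"
The 3rd is ACCCCACAG.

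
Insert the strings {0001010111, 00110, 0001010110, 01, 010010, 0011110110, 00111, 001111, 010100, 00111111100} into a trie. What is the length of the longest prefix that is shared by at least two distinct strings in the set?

9

Look for the deepest trie node that still has at least two words in its subtree.
e.g. "0001010110" and "0001010111" share the prefix "000101011" of length 9; no pair shares a longer one.
Longest shared-prefix length: 9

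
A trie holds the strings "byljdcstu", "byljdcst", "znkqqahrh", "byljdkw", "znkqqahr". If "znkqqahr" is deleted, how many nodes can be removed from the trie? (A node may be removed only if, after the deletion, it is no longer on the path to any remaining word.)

A node on "znkqqahr"'s path can go only if nothing else ends at it or branches off below it.
Every node on "znkqqahr" is still needed (e.g. by "znkqqahrh"), so nothing is freed.
Nodes removed: 0

0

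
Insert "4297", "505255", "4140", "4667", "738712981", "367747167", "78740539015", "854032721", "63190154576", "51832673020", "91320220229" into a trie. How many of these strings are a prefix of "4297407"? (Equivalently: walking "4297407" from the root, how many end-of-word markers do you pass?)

1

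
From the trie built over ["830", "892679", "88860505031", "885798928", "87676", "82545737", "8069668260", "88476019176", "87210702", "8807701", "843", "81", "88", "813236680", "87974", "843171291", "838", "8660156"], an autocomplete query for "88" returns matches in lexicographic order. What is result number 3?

88476019176

DFS of the "88" subtree visits, in order: "88", "8807701", "88476019176", "885798928", "88860505031"
The 3rd is 88476019176.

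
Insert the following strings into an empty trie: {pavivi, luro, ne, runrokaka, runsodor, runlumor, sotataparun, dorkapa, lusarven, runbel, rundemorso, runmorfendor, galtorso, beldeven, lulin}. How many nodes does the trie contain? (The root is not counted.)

Trace insertions, counting only characters that open a new branch:
  "pavivi" → 6 new (p, a, v, i, v, i)
  "luro" → 4 new (l, u, r, o)
  "ne" → 2 new (n, e)
  "runrokaka" → 9 new (r, u, n, r, o, k, a, k, a)
  "runsodor" → prefix "run" already present; 5 new (s, o, d, o, r)
  "runlumor" → prefix "run" already present; 5 new (l, u, m, o, r)
  "sotataparun" → 11 new (s, o, t, a, t, a, p, a, r, u, n)
  "dorkapa" → 7 new (d, o, r, k, a, p, a)
  "lusarven" → prefix "lu" already present; 6 new (s, a, r, v, e, n)
  "runbel" → prefix "run" already present; 3 new (b, e, l)
  "rundemorso" → prefix "run" already present; 7 new (d, e, m, o, r, s, o)
  "runmorfendor" → prefix "run" already present; 9 new (m, o, r, f, e, n, d, o, r)
  "galtorso" → 8 new (g, a, l, t, o, r, s, o)
  "beldeven" → 8 new (b, e, l, d, e, v, e, n)
  "lulin" → prefix "lu" already present; 3 new (l, i, n)
Total nodes = 6 + 4 + 2 + 9 + 5 + 5 + 11 + 7 + 6 + 3 + 7 + 9 + 8 + 8 + 3 = 93

93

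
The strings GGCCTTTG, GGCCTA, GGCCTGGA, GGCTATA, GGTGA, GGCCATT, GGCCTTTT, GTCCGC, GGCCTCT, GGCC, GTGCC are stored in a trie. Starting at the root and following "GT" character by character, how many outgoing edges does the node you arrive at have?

Walk "GT" from the root, arriving at one node.
Distinct next characters after "GT": C, G.
That node has 2 child edges.

2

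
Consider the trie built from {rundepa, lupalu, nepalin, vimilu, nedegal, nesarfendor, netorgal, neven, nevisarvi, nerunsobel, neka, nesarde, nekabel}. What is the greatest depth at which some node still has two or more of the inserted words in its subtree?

5

The deepest shared node is where two words last agree before diverging.
e.g. "nesarde" and "nesarfendor" share the prefix "nesar" of length 5; no pair shares a longer one.
Longest shared-prefix length: 5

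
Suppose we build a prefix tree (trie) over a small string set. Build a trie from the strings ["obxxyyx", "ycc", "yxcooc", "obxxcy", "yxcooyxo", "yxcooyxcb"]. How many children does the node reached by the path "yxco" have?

Walk "yxco" from the root, arriving at one node.
Characters that immediately follow "yxco" among the stored strings: {o}.
That node has 1 child edge.

1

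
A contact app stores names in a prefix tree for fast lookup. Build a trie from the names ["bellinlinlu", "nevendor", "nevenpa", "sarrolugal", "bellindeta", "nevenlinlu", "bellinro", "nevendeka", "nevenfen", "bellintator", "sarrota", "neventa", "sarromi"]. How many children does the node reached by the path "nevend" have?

Walk "nevend" from the root, arriving at one node.
Distinct next characters after "nevend": e, o.
That node has 2 child edges.

2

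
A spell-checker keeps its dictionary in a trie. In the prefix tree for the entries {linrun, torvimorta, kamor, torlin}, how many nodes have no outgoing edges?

4

A leaf is a node with no children — equivalently, the end of a word that is not a proper prefix of any other stored word.
Those words: "kamor", "linrun", "torlin", "torvimorta"
Leaf count: 4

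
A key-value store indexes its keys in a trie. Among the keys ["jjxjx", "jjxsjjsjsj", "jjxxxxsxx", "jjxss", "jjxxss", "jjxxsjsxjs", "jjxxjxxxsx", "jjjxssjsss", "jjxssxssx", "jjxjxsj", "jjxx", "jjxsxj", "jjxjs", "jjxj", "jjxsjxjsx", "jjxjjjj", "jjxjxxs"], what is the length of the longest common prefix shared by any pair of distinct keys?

The deepest shared node is where two words last agree before diverging.
"jjxjx" and "jjxjxsj" agree on "jjxjx" (5 characters) before diverging; nothing deeper is shared.
Longest shared-prefix length: 5

5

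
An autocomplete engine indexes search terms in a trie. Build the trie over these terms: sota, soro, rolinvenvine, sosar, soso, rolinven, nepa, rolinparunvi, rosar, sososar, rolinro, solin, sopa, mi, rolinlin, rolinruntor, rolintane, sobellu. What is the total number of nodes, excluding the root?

Insert word by word; a character creates a node only if that edge doesn't already exist:
  "sota" → 4 new (s, o, t, a)
  "soro" → prefix "so" already present; 2 new (r, o)
  "rolinvenvine" → 12 new (r, o, l, i, n, v, e, n, v, i, n, e)
  "sosar" → prefix "so" already present; 3 new (s, a, r)
  "soso" → prefix "sos" already present; 1 new (o)
  "rolinven" → prefix "rolinven" already present; 0 new (none)
  "nepa" → 4 new (n, e, p, a)
  "rolinparunvi" → prefix "rolin" already present; 7 new (p, a, r, u, n, v, i)
  "rosar" → prefix "ro" already present; 3 new (s, a, r)
  "sososar" → prefix "soso" already present; 3 new (s, a, r)
  "rolinro" → prefix "rolin" already present; 2 new (r, o)
  "solin" → prefix "so" already present; 3 new (l, i, n)
  "sopa" → prefix "so" already present; 2 new (p, a)
  "mi" → 2 new (m, i)
  "rolinlin" → prefix "rolin" already present; 3 new (l, i, n)
  "rolinruntor" → prefix "rolinr" already present; 5 new (u, n, t, o, r)
  "rolintane" → prefix "rolin" already present; 4 new (t, a, n, e)
  "sobellu" → prefix "so" already present; 5 new (b, e, l, l, u)
Total nodes = 4 + 2 + 12 + 3 + 1 + 0 + 4 + 7 + 3 + 3 + 2 + 3 + 2 + 2 + 3 + 5 + 4 + 5 = 65

65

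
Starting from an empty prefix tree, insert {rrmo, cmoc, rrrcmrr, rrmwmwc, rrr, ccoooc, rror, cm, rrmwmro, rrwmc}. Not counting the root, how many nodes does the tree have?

Insert word by word; a character creates a node only if that edge doesn't already exist:
  "rrmo" → 4 new (r, r, m, o)
  "cmoc" → 4 new (c, m, o, c)
  "rrrcmrr" → prefix "rr" already present; 5 new (r, c, m, r, r)
  "rrmwmwc" → prefix "rrm" already present; 4 new (w, m, w, c)
  "rrr" → prefix "rrr" already present; 0 new (none)
  "ccoooc" → prefix "c" already present; 5 new (c, o, o, o, c)
  "rror" → prefix "rr" already present; 2 new (o, r)
  "cm" → prefix "cm" already present; 0 new (none)
  "rrmwmro" → prefix "rrmwm" already present; 2 new (r, o)
  "rrwmc" → prefix "rr" already present; 3 new (w, m, c)
Total nodes = 4 + 4 + 5 + 4 + 0 + 5 + 2 + 0 + 2 + 3 = 29

29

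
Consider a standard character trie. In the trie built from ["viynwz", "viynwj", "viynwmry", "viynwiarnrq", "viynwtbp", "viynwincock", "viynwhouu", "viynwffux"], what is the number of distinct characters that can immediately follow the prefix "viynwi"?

2

The children of the "viynwi" node are the distinct next characters among strings starting with "viynwi".
Characters that immediately follow "viynwi" among the stored strings: {a, n}.
That node has 2 child edges.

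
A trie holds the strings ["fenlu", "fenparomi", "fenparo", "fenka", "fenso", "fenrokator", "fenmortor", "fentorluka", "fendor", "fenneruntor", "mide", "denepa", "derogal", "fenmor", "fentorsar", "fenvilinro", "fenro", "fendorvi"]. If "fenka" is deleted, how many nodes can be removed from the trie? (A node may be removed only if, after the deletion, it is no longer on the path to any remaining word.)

Walk "fenka" from the leaf back toward the root, removing each node that no remaining word uses.
The suffix "ka" (2 nodes) is used only by "fenka"; the node for "fen" still has the child "l", so pruning stops there.
Nodes removed: 2

2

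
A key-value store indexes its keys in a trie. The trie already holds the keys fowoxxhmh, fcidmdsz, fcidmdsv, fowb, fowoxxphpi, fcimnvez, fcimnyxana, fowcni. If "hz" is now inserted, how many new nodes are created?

2

"hz" shares no prefix with any stored word, so all 2 characters open new nodes.
2 − 0 = 2 new nodes.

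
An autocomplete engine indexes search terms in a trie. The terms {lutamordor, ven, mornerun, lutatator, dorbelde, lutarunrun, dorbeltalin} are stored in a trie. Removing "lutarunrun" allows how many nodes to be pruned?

6

A node on "lutarunrun"'s path can go only if nothing else ends at it or branches off below it.
The suffix "runrun" (6 nodes) is used only by "lutarunrun"; the node for "luta" still has the child "m", so pruning stops there.
Nodes removed: 6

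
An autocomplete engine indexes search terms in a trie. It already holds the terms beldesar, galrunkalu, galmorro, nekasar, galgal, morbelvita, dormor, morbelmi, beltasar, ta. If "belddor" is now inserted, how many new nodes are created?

"beld" is already a path in the trie; the remaining "dor" must be added.
Each of the 3 remaining characters creates one node.

3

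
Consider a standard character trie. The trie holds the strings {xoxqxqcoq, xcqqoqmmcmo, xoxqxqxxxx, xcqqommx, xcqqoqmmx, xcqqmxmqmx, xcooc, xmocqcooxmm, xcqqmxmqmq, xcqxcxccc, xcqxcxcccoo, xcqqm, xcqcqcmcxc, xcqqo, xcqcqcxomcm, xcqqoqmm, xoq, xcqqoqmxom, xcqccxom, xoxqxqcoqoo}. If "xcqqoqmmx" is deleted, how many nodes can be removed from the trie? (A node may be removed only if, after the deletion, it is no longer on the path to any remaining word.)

1

Walk "xcqqoqmmx" from the leaf back toward the root, removing each node that no remaining word uses.
The suffix "x" (1 node) is used only by "xcqqoqmmx"; the node for "xcqqoqmm" still has the child "c", so pruning stops there.
Nodes removed: 1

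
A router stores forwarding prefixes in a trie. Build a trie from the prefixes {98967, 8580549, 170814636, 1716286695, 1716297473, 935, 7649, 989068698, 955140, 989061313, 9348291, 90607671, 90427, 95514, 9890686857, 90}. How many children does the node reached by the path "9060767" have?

1

Follow the path "9060767" to its node, then look at its outgoing edges.
Distinct next characters after "9060767": 1.
That node has 1 child edge.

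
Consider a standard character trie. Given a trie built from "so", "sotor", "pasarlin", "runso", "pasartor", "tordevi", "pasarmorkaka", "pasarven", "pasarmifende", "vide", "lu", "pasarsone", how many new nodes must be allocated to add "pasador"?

The longest prefix of "pasador" already in the trie is "pasa" (length 4).
New nodes needed: |"pasador"| − 4 = 7 − 4 = 3.

3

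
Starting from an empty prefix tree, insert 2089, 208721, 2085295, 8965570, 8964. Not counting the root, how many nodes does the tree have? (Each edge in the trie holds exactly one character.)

Insert word by word; a character creates a node only if that edge doesn't already exist:
  "2089" → 4 new (2, 0, 8, 9)
  "208721" → prefix "208" already present; 3 new (7, 2, 1)
  "2085295" → prefix "208" already present; 4 new (5, 2, 9, 5)
  "8965570" → 7 new (8, 9, 6, 5, 5, 7, 0)
  "8964" → prefix "896" already present; 1 new (4)
Total nodes = 4 + 3 + 4 + 7 + 1 = 19

19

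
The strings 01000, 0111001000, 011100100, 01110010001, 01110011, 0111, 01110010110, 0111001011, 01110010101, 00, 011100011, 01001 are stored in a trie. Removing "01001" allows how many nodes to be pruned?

1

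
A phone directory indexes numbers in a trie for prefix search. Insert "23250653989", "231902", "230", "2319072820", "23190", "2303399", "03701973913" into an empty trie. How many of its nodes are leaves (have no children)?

5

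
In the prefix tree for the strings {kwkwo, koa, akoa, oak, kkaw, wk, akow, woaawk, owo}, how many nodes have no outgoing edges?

A leaf is a node with no children — equivalently, the end of a word that is not a proper prefix of any other stored word.
Those words: "akoa", "akow", "kkaw", "koa", "kwkwo", "oak", "owo", "wk", "woaawk"
Leaf count: 9

9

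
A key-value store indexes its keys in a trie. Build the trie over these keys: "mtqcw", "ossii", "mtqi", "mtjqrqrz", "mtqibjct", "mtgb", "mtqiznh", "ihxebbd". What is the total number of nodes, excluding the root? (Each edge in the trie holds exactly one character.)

Trace insertions, counting only characters that open a new branch:
  "mtqcw" → 5 new (m, t, q, c, w)
  "ossii" → 5 new (o, s, s, i, i)
  "mtqi" → prefix "mtq" already present; 1 new (i)
  "mtjqrqrz" → prefix "mt" already present; 6 new (j, q, r, q, r, z)
  "mtqibjct" → prefix "mtqi" already present; 4 new (b, j, c, t)
  "mtgb" → prefix "mt" already present; 2 new (g, b)
  "mtqiznh" → prefix "mtqi" already present; 3 new (z, n, h)
  "ihxebbd" → 7 new (i, h, x, e, b, b, d)
Total nodes = 5 + 5 + 1 + 6 + 4 + 2 + 3 + 7 = 33

33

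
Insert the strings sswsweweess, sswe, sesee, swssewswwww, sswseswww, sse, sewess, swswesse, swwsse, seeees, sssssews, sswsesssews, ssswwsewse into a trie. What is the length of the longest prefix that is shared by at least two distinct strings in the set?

The deepest shared node is where two words last agree before diverging.
"sswsesssews" and "sswseswww" agree on "sswses" (6 characters) before diverging; nothing deeper is shared.
Longest shared-prefix length: 6

6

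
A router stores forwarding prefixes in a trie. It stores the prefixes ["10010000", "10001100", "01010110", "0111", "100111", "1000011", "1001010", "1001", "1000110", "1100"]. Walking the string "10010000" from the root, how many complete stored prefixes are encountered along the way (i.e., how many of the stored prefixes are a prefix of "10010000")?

Traverse "10010000" character by character; count nodes along the way that are marked as word ends.
Prefixes of the query that are stored words: "1001", "10010000"
Count: 2

2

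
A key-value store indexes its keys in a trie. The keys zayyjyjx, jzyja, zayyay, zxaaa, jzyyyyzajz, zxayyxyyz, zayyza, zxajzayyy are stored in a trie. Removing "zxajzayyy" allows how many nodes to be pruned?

6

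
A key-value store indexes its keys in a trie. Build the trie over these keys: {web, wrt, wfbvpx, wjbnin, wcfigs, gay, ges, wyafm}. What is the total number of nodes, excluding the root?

29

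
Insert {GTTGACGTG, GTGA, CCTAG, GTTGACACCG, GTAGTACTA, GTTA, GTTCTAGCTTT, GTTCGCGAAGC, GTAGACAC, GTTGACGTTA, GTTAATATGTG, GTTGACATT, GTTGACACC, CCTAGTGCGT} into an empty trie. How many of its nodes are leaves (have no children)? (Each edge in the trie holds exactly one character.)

11

Leaves are exactly the stored words that no other stored word extends.
Those words: "CCTAGTGCGT", "GTAGACAC", "GTAGTACTA", "GTGA", "GTTAATATGTG", "GTTCGCGAAGC", "GTTCTAGCTTT", "GTTGACACCG", "GTTGACATT", "GTTGACGTG", "GTTGACGTTA"
Leaf count: 11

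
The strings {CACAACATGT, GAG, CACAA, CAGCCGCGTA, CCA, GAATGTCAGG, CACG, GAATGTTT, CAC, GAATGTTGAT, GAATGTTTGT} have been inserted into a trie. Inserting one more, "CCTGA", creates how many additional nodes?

3

"CC" is already a path in the trie; the remaining "TGA" must be added.
Each of the 3 remaining characters creates one node.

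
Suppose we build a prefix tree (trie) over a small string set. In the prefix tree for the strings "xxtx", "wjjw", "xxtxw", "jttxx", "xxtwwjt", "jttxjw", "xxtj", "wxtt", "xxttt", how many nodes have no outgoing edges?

8

Leaves are exactly the stored words that no other stored word extends.
Those words: "jttxjw", "jttxx", "wjjw", "wxtt", "xxtj", "xxttt", "xxtwwjt", "xxtxw"
Leaf count: 8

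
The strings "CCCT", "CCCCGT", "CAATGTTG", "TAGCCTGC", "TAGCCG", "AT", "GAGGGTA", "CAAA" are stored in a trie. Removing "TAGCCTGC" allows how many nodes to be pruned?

Walk "TAGCCTGC" from the leaf back toward the root, removing each node that no remaining word uses.
The suffix "TGC" (3 nodes) is used only by "TAGCCTGC"; the node for "TAGCC" still has the child "G", so pruning stops there.
Nodes removed: 3

3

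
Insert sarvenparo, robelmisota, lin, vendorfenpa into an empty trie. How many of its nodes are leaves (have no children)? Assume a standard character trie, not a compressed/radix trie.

A leaf is a node with no children — equivalently, the end of a word that is not a proper prefix of any other stored word.
Those words: "lin", "robelmisota", "sarvenparo", "vendorfenpa"
Leaf count: 4

4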